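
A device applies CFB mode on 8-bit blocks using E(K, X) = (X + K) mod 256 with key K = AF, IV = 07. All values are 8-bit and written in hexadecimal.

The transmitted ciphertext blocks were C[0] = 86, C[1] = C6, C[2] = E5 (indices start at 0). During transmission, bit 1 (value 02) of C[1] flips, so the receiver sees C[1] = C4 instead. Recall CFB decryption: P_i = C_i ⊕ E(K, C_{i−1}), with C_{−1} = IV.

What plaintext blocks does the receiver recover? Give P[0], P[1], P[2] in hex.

P[0] = 30, P[1] = F1, P[2] = 96

Only C[1] changed, to C4. In CFB, a change in C_i flips the same bit in P_i and garbles P_{i+1}. Decrypting the received ciphertext:
P[0]: E(K, 07) = B6; 86 ⊕ B6 = 30.
P[1]: E(K, 86) = 35; C4 ⊕ 35 = F1.
P[2]: E(K, C4) = 73; E5 ⊕ 73 = 96.
Blocks that differ from the original plaintext: P[1], P[2].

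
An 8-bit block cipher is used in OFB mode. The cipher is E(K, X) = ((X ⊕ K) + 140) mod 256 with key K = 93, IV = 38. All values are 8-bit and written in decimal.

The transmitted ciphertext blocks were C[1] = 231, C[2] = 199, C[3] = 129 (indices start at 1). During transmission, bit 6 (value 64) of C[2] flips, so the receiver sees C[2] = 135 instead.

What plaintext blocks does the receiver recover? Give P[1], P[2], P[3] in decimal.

OFB decryption: S_i = E(K, S_{i−1}) with S_{0} = IV; P_i = C_i ⊕ S_i.
Only C[2] changed, to 135. In OFB, a change in C_i flips the same bit in P_i only; the keystream is unaffected. Decrypting the received ciphertext:
P[1]: S = E(K, 38) = 7; 231 ⊕ 7 = 224.
P[2]: S = E(K, 7) = 230; 135 ⊕ 230 = 97.
P[3]: S = E(K, 230) = 71; 129 ⊕ 71 = 198.
Blocks that differ from the original plaintext: P[2].

P[1] = 224, P[2] = 97, P[3] = 198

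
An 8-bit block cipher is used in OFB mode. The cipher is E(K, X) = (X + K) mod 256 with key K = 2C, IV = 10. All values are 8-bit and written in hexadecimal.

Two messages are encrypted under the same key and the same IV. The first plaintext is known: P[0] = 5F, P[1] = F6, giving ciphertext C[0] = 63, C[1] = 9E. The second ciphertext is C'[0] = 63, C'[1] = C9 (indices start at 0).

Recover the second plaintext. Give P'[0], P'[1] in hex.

In OFB with a reused IV, both messages share the same keystream S_i, so C_i ⊕ C'_i = P_i ⊕ P'_i and thus P'_i = P_i ⊕ C_i ⊕ C'_i.
P'[0]: 5F ⊕ 63 ⊕ 63 = 5F.
P'[1]: F6 ⊕ 9E ⊕ C9 = A1.

P'[0] = 5F, P'[1] = A1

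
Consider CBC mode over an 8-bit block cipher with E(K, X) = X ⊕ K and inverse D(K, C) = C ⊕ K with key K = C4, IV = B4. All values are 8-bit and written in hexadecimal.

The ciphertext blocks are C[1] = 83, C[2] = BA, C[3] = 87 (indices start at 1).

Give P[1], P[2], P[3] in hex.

P[1] = F3, P[2] = FD, P[3] = F9

CBC decryption: P_i = D(K, C_i) ⊕ C_{i−1}, with C_{0} = IV.
P[1]: D(K, 83) = 47; 47 ⊕ B4 = F3.
P[2]: D(K, BA) = 7E; 7E ⊕ 83 = FD.
P[3]: D(K, 87) = 43; 43 ⊕ BA = F9.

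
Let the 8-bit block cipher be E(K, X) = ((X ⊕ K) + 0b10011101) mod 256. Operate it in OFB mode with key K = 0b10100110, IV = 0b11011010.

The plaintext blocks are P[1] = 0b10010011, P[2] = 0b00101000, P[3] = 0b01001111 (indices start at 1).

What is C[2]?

C[2] = 0b01110100

OFB encryption: S_i = E(K, S_{i−1}) with S_{0} = IV; C_i = P_i ⊕ S_i.
C[1]: S = E(K, 0b11011010) = 0b00011001; 0b10010011 ⊕ 0b00011001 = 0b10001010.
C[2]: S = E(K, 0b00011001) = 0b01011100; 0b00101000 ⊕ 0b01011100 = 0b01110100.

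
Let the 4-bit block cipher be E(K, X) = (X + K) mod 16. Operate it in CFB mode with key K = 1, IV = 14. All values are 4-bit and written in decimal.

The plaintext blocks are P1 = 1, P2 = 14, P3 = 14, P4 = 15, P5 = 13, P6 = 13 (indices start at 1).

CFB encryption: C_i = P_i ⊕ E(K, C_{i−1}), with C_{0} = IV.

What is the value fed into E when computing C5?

C1: E(K, 14) = 15; 1 ⊕ 15 = 14.
C2: E(K, 14) = 15; 14 ⊕ 15 = 1.
C3: E(K, 1) = 2; 14 ⊕ 2 = 12.
C4: E(K, 12) = 13; 15 ⊕ 13 = 2.
C5: E(K, 2) = 3; 13 ⊕ 3 = 14.
So the input to E for block 5 is 2.

2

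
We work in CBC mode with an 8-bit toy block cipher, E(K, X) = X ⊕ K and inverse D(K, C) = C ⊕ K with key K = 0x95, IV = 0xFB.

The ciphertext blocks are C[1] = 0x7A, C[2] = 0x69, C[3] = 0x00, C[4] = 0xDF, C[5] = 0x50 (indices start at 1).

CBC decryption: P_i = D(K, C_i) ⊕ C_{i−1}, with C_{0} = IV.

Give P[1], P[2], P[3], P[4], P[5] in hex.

P[1] = 0x14, P[2] = 0x86, P[3] = 0xFC, P[4] = 0x4A, P[5] = 0x1A

P[1]: D(K, 0x7A) = 0xEF; 0xEF ⊕ 0xFB = 0x14.
P[2]: D(K, 0x69) = 0xFC; 0xFC ⊕ 0x7A = 0x86.
P[3]: D(K, 0x00) = 0x95; 0x95 ⊕ 0x69 = 0xFC.
P[4]: D(K, 0xDF) = 0x4A; 0x4A ⊕ 0x00 = 0x4A.
P[5]: D(K, 0x50) = 0xC5; 0xC5 ⊕ 0xDF = 0x1A.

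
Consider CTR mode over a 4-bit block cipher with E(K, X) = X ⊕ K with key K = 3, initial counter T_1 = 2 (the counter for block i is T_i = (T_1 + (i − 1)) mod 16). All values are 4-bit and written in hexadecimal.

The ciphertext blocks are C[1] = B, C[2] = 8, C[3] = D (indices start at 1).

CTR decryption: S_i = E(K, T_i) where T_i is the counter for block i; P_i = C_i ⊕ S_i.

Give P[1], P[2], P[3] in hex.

P[1]: T = 2, S = E(K, T) = 1; B ⊕ 1 = A.
P[2]: T = 3, S = E(K, T) = 0; 8 ⊕ 0 = 8.
P[3]: T = 4, S = E(K, T) = 7; D ⊕ 7 = A.

P[1] = A, P[2] = 8, P[3] = A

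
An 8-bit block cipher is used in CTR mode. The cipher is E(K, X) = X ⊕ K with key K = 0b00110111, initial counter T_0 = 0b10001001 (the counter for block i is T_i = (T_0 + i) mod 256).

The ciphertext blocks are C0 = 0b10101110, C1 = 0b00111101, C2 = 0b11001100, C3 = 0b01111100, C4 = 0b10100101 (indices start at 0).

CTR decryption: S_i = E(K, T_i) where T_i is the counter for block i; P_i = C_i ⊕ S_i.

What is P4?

P4: T = 0b10001101, S = E(K, T) = 0b10111010; 0b10100101 ⊕ 0b10111010 = 0b00011111.

P4 = 0b00011111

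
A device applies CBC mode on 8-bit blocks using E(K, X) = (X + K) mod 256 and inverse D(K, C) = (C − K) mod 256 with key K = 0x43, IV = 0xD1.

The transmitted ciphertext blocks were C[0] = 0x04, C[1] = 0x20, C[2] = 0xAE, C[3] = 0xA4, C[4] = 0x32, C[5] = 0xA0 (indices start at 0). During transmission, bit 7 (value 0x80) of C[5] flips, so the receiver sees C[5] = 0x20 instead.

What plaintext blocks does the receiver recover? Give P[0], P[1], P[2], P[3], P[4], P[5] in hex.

CBC decryption: P_i = D(K, C_i) ⊕ C_{i−1}, with C_{−1} = IV.
Only C[5] changed, to 0x20. In CBC, a change in C_i garbles P_i and flips the same bit in P_{i+1}. Decrypting the received ciphertext:
P[0]: D(K, 0x04) = 0xC1; 0xC1 ⊕ 0xD1 = 0x10.
P[1]: D(K, 0x20) = 0xDD; 0xDD ⊕ 0x04 = 0xD9.
P[2]: D(K, 0xAE) = 0x6B; 0x6B ⊕ 0x20 = 0x4B.
P[3]: D(K, 0xA4) = 0x61; 0x61 ⊕ 0xAE = 0xCF.
P[4]: D(K, 0x32) = 0xEF; 0xEF ⊕ 0xA4 = 0x4B.
P[5]: D(K, 0x20) = 0xDD; 0xDD ⊕ 0x32 = 0xEF.
Blocks that differ from the original plaintext: P[5].

P[0] = 0x10, P[1] = 0xD9, P[2] = 0x4B, P[3] = 0xCF, P[4] = 0x4B, P[5] = 0xEF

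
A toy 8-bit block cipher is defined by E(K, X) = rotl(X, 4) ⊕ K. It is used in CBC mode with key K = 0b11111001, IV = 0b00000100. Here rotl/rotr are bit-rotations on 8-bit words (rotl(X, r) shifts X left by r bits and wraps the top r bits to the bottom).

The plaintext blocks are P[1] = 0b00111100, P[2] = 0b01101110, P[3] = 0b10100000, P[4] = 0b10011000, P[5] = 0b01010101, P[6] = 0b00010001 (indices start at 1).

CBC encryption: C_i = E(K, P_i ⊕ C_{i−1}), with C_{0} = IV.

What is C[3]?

C[1]: P[1] ⊕ 0b00000100 = 0b00111000; E(K, 0b00111000) = 0b01111010.
C[2]: P[2] ⊕ 0b01111010 = 0b00010100; E(K, 0b00010100) = 0b10111000.
C[3]: P[3] ⊕ 0b10111000 = 0b00011000; E(K, 0b00011000) = 0b01111000.

C[3] = 0b01111000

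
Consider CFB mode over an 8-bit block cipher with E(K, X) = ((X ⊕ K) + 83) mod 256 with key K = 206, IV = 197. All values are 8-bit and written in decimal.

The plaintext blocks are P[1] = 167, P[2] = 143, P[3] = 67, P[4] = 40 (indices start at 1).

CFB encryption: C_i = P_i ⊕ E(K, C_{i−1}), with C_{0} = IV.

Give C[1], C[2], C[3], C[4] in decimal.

C[1] = 249, C[2] = 5, C[3] = 93, C[4] = 206

C[1]: E(K, 197) = 94; 167 ⊕ 94 = 249.
C[2]: E(K, 249) = 138; 143 ⊕ 138 = 5.
C[3]: E(K, 5) = 30; 67 ⊕ 30 = 93.
C[4]: E(K, 93) = 230; 40 ⊕ 230 = 206.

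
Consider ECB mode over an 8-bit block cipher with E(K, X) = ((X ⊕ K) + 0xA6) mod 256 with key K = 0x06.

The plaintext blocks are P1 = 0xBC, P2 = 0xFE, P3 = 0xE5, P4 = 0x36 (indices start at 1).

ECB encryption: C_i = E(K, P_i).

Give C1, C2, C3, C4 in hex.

C1: E(K, 0xBC) = 0x60.
C2: E(K, 0xFE) = 0x9E.
C3: E(K, 0xE5) = 0x89.
C4: E(K, 0x36) = 0xD6.

C1 = 0x60, C2 = 0x9E, C3 = 0x89, C4 = 0xD6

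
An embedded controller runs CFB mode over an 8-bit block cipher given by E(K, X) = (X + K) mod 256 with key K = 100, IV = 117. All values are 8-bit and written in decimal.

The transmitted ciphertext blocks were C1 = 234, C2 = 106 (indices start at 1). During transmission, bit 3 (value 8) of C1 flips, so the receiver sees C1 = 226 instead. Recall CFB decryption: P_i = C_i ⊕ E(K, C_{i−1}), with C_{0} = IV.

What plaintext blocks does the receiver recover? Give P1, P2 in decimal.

P1 = 59, P2 = 44

Only C1 changed, to 226. In CFB, a change in C_i flips the same bit in P_i and garbles P_{i+1}. Decrypting the received ciphertext:
P1: E(K, 117) = 217; 226 ⊕ 217 = 59.
P2: E(K, 226) = 70; 106 ⊕ 70 = 44.
Blocks that differ from the original plaintext: P1, P2.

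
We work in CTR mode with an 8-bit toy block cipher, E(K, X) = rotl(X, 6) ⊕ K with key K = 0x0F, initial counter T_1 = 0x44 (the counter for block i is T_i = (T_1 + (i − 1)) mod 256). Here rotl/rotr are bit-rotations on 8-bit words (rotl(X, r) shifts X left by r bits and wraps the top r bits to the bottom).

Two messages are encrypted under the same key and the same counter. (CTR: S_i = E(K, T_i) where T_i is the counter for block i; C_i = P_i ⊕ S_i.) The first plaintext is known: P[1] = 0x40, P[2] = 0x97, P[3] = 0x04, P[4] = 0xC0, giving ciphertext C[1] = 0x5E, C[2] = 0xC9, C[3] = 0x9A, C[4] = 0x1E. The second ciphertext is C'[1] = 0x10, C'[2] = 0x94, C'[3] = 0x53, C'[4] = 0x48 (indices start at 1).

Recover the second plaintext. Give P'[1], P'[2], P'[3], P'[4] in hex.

In CTR with a reused counter, both messages share the same keystream S_i, so C_i ⊕ C'_i = P_i ⊕ P'_i and thus P'_i = P_i ⊕ C_i ⊕ C'_i.
P'[1]: 0x40 ⊕ 0x5E ⊕ 0x10 = 0x0E.
P'[2]: 0x97 ⊕ 0xC9 ⊕ 0x94 = 0xCA.
P'[3]: 0x04 ⊕ 0x9A ⊕ 0x53 = 0xCD.
P'[4]: 0xC0 ⊕ 0x1E ⊕ 0x48 = 0x96.

P'[1] = 0x0E, P'[2] = 0xCA, P'[3] = 0xCD, P'[4] = 0x96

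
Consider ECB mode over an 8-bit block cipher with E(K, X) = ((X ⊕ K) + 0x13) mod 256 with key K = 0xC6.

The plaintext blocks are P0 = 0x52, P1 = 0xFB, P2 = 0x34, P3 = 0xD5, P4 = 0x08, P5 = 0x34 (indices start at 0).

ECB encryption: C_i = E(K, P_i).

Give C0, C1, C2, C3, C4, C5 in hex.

C0: E(K, 0x52) = 0xA7.
C1: E(K, 0xFB) = 0x50.
C2: E(K, 0x34) = 0x05.
C3: E(K, 0xD5) = 0x26.
C4: E(K, 0x08) = 0xE1.
C5: E(K, 0x34) = 0x05.

C0 = 0xA7, C1 = 0x50, C2 = 0x05, C3 = 0x26, C4 = 0xE1, C5 = 0x05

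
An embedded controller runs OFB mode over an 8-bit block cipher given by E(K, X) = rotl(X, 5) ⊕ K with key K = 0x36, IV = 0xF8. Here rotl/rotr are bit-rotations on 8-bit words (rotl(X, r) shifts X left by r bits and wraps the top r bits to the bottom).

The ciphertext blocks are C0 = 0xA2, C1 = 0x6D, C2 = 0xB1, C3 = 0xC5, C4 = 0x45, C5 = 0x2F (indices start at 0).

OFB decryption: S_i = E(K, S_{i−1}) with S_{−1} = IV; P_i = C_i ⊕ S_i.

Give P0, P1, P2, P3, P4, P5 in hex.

P0: S = E(K, 0xF8) = 0x29; 0xA2 ⊕ 0x29 = 0x8B.
P1: S = E(K, 0x29) = 0x13; 0x6D ⊕ 0x13 = 0x7E.
P2: S = E(K, 0x13) = 0x54; 0xB1 ⊕ 0x54 = 0xE5.
P3: S = E(K, 0x54) = 0xBC; 0xC5 ⊕ 0xBC = 0x79.
P4: S = E(K, 0xBC) = 0xA1; 0x45 ⊕ 0xA1 = 0xE4.
P5: S = E(K, 0xA1) = 0x02; 0x2F ⊕ 0x02 = 0x2D.

P0 = 0x8B, P1 = 0x7E, P2 = 0xE5, P3 = 0x79, P4 = 0xE4, P5 = 0x2D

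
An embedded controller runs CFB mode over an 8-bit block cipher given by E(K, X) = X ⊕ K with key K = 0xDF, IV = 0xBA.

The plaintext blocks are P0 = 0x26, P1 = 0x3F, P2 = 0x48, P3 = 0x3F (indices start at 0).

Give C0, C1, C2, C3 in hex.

C0 = 0x43, C1 = 0xA3, C2 = 0x34, C3 = 0xD4

CFB encryption: C_i = P_i ⊕ E(K, C_{i−1}), with C_{−1} = IV.
C0: E(K, 0xBA) = 0x65; 0x26 ⊕ 0x65 = 0x43.
C1: E(K, 0x43) = 0x9C; 0x3F ⊕ 0x9C = 0xA3.
C2: E(K, 0xA3) = 0x7C; 0x48 ⊕ 0x7C = 0x34.
C3: E(K, 0x34) = 0xEB; 0x3F ⊕ 0xEB = 0xD4.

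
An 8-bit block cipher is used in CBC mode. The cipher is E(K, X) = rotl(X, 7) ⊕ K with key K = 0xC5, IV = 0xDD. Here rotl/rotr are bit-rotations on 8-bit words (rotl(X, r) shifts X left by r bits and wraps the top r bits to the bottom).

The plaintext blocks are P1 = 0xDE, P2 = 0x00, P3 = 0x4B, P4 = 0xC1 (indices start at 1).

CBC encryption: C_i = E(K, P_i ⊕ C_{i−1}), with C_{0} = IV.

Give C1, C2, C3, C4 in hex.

C1: P1 ⊕ 0xDD = 0x03; E(K, 0x03) = 0x44.
C2: P2 ⊕ 0x44 = 0x44; E(K, 0x44) = 0xE7.
C3: P3 ⊕ 0xE7 = 0xAC; E(K, 0xAC) = 0x93.
C4: P4 ⊕ 0x93 = 0x52; E(K, 0x52) = 0xEC.

C1 = 0x44, C2 = 0xE7, C3 = 0x93, C4 = 0xEC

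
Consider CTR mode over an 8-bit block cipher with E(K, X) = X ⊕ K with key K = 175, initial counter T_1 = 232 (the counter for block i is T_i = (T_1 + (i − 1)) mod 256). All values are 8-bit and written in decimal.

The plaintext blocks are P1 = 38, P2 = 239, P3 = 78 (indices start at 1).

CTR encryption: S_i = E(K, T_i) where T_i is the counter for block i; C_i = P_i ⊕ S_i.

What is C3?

C3 = 11

C1: T = 232, S = E(K, T) = 71; 38 ⊕ 71 = 97.
C2: T = 233, S = E(K, T) = 70; 239 ⊕ 70 = 169.
C3: T = 234, S = E(K, T) = 69; 78 ⊕ 69 = 11.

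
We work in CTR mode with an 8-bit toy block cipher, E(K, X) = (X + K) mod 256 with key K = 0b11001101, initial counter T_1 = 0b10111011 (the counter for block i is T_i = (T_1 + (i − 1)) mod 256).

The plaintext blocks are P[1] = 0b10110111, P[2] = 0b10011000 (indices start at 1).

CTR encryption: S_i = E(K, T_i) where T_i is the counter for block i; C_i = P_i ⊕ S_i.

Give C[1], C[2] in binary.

C[1] = 0b00111111, C[2] = 0b00010001

C[1]: T = 0b10111011, S = E(K, T) = 0b10001000; 0b10110111 ⊕ 0b10001000 = 0b00111111.
C[2]: T = 0b10111100, S = E(K, T) = 0b10001001; 0b10011000 ⊕ 0b10001001 = 0b00010001.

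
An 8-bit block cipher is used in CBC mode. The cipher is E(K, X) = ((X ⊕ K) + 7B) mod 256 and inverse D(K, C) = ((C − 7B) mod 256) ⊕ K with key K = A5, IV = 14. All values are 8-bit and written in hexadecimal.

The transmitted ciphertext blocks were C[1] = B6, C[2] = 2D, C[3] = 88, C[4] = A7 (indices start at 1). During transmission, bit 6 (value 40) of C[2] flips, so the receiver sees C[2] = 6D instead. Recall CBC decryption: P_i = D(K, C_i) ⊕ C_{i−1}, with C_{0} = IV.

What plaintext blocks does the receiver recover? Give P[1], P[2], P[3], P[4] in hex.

P[1] = 8A, P[2] = E1, P[3] = C5, P[4] = 01

Only C[2] changed, to 6D. In CBC, a change in C_i garbles P_i and flips the same bit in P_{i+1}. Decrypting the received ciphertext:
P[1]: D(K, B6) = 9E; 9E ⊕ 14 = 8A.
P[2]: D(K, 6D) = 57; 57 ⊕ B6 = E1.
P[3]: D(K, 88) = A8; A8 ⊕ 6D = C5.
P[4]: D(K, A7) = 89; 89 ⊕ 88 = 01.
Blocks that differ from the original plaintext: P[2], P[3].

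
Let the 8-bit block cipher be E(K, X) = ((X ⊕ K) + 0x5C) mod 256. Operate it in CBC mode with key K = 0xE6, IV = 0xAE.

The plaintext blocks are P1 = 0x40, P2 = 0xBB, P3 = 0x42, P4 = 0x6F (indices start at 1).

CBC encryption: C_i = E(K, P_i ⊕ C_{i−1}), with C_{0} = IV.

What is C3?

C3 = 0x8D

C1: P1 ⊕ 0xAE = 0xEE; E(K, 0xEE) = 0x64.
C2: P2 ⊕ 0x64 = 0xDF; E(K, 0xDF) = 0x95.
C3: P3 ⊕ 0x95 = 0xD7; E(K, 0xD7) = 0x8D.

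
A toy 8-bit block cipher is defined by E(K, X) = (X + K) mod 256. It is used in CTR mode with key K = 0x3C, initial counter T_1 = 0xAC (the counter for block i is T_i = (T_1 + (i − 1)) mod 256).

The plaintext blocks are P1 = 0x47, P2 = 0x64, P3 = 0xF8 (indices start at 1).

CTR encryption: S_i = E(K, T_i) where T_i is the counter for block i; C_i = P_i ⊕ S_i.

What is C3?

C1: T = 0xAC, S = E(K, T) = 0xE8; 0x47 ⊕ 0xE8 = 0xAF.
C2: T = 0xAD, S = E(K, T) = 0xE9; 0x64 ⊕ 0xE9 = 0x8D.
C3: T = 0xAE, S = E(K, T) = 0xEA; 0xF8 ⊕ 0xEA = 0x12.

C3 = 0x12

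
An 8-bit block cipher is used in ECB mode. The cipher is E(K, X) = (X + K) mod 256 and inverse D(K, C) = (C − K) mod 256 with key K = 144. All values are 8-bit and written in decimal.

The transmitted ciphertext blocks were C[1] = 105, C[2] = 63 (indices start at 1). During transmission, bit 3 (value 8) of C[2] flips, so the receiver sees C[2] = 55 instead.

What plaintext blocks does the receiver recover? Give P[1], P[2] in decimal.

P[1] = 217, P[2] = 167

ECB decryption: P_i = D(K, C_i).
Only C[2] changed, to 55. In ECB, a change in C_i affects only P_i. Decrypting the received ciphertext:
P[1]: D(K, 105) = 217.
P[2]: D(K, 55) = 167.
Blocks that differ from the original plaintext: P[2].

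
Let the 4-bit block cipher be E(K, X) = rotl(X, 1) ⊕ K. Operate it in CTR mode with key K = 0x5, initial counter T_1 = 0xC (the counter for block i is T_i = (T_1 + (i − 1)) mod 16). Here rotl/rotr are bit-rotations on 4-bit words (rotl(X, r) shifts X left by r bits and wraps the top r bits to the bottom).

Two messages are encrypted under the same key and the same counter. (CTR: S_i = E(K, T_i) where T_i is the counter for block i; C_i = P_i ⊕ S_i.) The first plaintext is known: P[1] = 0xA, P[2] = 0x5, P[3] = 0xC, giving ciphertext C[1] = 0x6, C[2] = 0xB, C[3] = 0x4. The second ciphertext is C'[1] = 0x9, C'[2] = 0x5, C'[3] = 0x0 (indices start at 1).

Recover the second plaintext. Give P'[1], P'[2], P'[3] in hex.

In CTR with a reused counter, both messages share the same keystream S_i, so C_i ⊕ C'_i = P_i ⊕ P'_i and thus P'_i = P_i ⊕ C_i ⊕ C'_i.
P'[1]: 0xA ⊕ 0x6 ⊕ 0x9 = 0x5.
P'[2]: 0x5 ⊕ 0xB ⊕ 0x5 = 0xB.
P'[3]: 0xC ⊕ 0x4 ⊕ 0x0 = 0x8.

P'[1] = 0x5, P'[2] = 0xB, P'[3] = 0x8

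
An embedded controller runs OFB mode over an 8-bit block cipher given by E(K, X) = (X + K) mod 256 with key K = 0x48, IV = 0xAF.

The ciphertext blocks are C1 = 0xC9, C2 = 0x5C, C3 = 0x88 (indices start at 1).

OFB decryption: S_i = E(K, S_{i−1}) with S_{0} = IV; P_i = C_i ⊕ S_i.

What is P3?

P1: S = E(K, 0xAF) = 0xF7; 0xC9 ⊕ 0xF7 = 0x3E.
P2: S = E(K, 0xF7) = 0x3F; 0x5C ⊕ 0x3F = 0x63.
P3: S = E(K, 0x3F) = 0x87; 0x88 ⊕ 0x87 = 0x0F.

P3 = 0x0F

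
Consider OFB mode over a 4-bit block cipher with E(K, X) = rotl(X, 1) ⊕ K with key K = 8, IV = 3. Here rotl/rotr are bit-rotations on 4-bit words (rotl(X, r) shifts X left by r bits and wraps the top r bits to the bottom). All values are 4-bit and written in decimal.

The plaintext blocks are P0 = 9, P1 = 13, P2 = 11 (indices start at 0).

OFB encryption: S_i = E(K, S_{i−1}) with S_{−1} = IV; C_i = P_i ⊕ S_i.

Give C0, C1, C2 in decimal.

C0: S = E(K, 3) = 14; 9 ⊕ 14 = 7.
C1: S = E(K, 14) = 5; 13 ⊕ 5 = 8.
C2: S = E(K, 5) = 2; 11 ⊕ 2 = 9.

C0 = 7, C1 = 8, C2 = 9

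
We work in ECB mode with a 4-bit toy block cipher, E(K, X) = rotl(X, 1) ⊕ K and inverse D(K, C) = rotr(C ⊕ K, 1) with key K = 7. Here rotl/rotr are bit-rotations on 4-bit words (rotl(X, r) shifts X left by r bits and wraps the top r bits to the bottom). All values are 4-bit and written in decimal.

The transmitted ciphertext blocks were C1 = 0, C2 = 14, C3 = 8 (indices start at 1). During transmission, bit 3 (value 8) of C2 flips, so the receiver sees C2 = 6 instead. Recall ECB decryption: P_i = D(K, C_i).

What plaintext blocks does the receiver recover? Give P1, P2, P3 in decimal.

Only C2 changed, to 6. In ECB, a change in C_i affects only P_i. Decrypting the received ciphertext:
P1: D(K, 0) = 11.
P2: D(K, 6) = 8.
P3: D(K, 8) = 15.
Blocks that differ from the original plaintext: P2.

P1 = 11, P2 = 8, P3 = 15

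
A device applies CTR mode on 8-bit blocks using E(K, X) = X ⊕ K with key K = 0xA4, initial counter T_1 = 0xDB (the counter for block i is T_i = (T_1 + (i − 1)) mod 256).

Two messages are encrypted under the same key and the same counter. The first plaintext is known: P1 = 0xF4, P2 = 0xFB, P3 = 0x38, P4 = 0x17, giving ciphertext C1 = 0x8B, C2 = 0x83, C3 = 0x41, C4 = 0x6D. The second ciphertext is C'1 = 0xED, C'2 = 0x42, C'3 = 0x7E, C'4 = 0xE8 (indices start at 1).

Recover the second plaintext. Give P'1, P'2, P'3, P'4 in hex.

In CTR with a reused counter, both messages share the same keystream S_i, so C_i ⊕ C'_i = P_i ⊕ P'_i and thus P'_i = P_i ⊕ C_i ⊕ C'_i.
P'1: 0xF4 ⊕ 0x8B ⊕ 0xED = 0x92.
P'2: 0xFB ⊕ 0x83 ⊕ 0x42 = 0x3A.
P'3: 0x38 ⊕ 0x41 ⊕ 0x7E = 0x07.
P'4: 0x17 ⊕ 0x6D ⊕ 0xE8 = 0x92.

P'1 = 0x92, P'2 = 0x3A, P'3 = 0x07, P'4 = 0x92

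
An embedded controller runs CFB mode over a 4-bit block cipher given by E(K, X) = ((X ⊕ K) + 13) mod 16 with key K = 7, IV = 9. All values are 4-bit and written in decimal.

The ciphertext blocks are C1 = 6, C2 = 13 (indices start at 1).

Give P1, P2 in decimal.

CFB decryption: P_i = C_i ⊕ E(K, C_{i−1}), with C_{0} = IV.
P1: E(K, 9) = 11; 6 ⊕ 11 = 13.
P2: E(K, 6) = 14; 13 ⊕ 14 = 3.

P1 = 13, P2 = 3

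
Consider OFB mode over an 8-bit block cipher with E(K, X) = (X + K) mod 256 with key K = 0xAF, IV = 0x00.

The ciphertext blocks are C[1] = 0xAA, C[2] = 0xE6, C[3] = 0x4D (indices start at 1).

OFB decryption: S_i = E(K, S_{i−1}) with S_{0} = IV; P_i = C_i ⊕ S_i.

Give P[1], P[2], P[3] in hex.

P[1] = 0x05, P[2] = 0xB8, P[3] = 0x40

P[1]: S = E(K, 0x00) = 0xAF; 0xAA ⊕ 0xAF = 0x05.
P[2]: S = E(K, 0xAF) = 0x5E; 0xE6 ⊕ 0x5E = 0xB8.
P[3]: S = E(K, 0x5E) = 0x0D; 0x4D ⊕ 0x0D = 0x40.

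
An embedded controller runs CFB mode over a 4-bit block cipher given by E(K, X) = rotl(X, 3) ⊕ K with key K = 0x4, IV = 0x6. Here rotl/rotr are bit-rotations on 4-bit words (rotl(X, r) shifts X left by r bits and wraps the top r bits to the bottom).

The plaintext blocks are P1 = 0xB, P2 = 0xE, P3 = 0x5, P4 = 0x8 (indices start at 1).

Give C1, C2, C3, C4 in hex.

C1 = 0xC, C2 = 0xC, C3 = 0x7, C4 = 0x7

CFB encryption: C_i = P_i ⊕ E(K, C_{i−1}), with C_{0} = IV.
C1: E(K, 0x6) = 0x7; 0xB ⊕ 0x7 = 0xC.
C2: E(K, 0xC) = 0x2; 0xE ⊕ 0x2 = 0xC.
C3: E(K, 0xC) = 0x2; 0x5 ⊕ 0x2 = 0x7.
C4: E(K, 0x7) = 0xF; 0x8 ⊕ 0xF = 0x7.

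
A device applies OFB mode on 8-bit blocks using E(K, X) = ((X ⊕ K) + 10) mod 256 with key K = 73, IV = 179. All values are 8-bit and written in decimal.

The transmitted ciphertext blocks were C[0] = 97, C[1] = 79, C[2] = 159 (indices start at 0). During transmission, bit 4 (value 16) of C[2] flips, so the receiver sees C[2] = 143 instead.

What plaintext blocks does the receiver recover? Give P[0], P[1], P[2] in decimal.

P[0] = 101, P[1] = 24, P[2] = 167

OFB decryption: S_i = E(K, S_{i−1}) with S_{−1} = IV; P_i = C_i ⊕ S_i.
Only C[2] changed, to 143. In OFB, a change in C_i flips the same bit in P_i only; the keystream is unaffected. Decrypting the received ciphertext:
P[0]: S = E(K, 179) = 4; 97 ⊕ 4 = 101.
P[1]: S = E(K, 4) = 87; 79 ⊕ 87 = 24.
P[2]: S = E(K, 87) = 40; 143 ⊕ 40 = 167.
Blocks that differ from the original plaintext: P[2].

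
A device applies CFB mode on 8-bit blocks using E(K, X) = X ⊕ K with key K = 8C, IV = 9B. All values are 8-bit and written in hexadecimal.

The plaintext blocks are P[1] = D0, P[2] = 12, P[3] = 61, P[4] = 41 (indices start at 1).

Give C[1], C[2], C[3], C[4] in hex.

CFB encryption: C_i = P_i ⊕ E(K, C_{i−1}), with C_{0} = IV.
C[1]: E(K, 9B) = 17; D0 ⊕ 17 = C7.
C[2]: E(K, C7) = 4B; 12 ⊕ 4B = 59.
C[3]: E(K, 59) = D5; 61 ⊕ D5 = B4.
C[4]: E(K, B4) = 38; 41 ⊕ 38 = 79.

C[1] = C7, C[2] = 59, C[3] = B4, C[4] = 79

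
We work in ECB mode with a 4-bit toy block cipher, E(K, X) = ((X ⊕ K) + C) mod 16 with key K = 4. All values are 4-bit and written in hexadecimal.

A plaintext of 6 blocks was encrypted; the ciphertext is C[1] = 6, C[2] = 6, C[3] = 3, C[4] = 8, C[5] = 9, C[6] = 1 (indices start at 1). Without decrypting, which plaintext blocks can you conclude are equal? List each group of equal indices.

P[1] = P[2]

ECB encrypts each block independently with the same key, so equal ciphertext blocks imply equal plaintext blocks.
C[1] = C[2] = 6, so P[1] = P[2].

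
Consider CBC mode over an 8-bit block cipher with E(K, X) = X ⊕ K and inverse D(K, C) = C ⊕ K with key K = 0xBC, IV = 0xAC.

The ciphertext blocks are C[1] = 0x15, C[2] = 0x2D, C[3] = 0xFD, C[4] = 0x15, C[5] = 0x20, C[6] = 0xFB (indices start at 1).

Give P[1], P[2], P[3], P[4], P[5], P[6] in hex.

CBC decryption: P_i = D(K, C_i) ⊕ C_{i−1}, with C_{0} = IV.
P[1]: D(K, 0x15) = 0xA9; 0xA9 ⊕ 0xAC = 0x05.
P[2]: D(K, 0x2D) = 0x91; 0x91 ⊕ 0x15 = 0x84.
P[3]: D(K, 0xFD) = 0x41; 0x41 ⊕ 0x2D = 0x6C.
P[4]: D(K, 0x15) = 0xA9; 0xA9 ⊕ 0xFD = 0x54.
P[5]: D(K, 0x20) = 0x9C; 0x9C ⊕ 0x15 = 0x89.
P[6]: D(K, 0xFB) = 0x47; 0x47 ⊕ 0x20 = 0x67.

P[1] = 0x05, P[2] = 0x84, P[3] = 0x6C, P[4] = 0x54, P[5] = 0x89, P[6] = 0x67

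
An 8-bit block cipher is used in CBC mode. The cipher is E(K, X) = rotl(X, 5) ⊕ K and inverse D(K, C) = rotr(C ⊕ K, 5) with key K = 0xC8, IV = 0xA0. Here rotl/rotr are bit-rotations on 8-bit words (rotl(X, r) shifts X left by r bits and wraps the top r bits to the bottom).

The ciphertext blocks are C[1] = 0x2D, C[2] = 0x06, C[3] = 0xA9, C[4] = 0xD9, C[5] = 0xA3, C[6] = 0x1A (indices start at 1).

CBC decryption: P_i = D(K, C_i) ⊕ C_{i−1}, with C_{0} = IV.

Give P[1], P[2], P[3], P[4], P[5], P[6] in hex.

P[1] = 0x8F, P[2] = 0x5B, P[3] = 0x0D, P[4] = 0x21, P[5] = 0x82, P[6] = 0x35

P[1]: D(K, 0x2D) = 0x2F; 0x2F ⊕ 0xA0 = 0x8F.
P[2]: D(K, 0x06) = 0x76; 0x76 ⊕ 0x2D = 0x5B.
P[3]: D(K, 0xA9) = 0x0B; 0x0B ⊕ 0x06 = 0x0D.
P[4]: D(K, 0xD9) = 0x88; 0x88 ⊕ 0xA9 = 0x21.
P[5]: D(K, 0xA3) = 0x5B; 0x5B ⊕ 0xD9 = 0x82.
P[6]: D(K, 0x1A) = 0x96; 0x96 ⊕ 0xA3 = 0x35.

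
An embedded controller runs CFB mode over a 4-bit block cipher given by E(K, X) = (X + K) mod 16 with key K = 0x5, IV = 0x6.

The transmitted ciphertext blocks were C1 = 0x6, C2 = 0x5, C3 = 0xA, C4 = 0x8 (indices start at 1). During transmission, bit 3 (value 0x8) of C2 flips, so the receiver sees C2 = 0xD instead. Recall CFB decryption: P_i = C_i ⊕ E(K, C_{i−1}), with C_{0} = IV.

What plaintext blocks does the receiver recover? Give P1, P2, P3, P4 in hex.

Only C2 changed, to 0xD. In CFB, a change in C_i flips the same bit in P_i and garbles P_{i+1}. Decrypting the received ciphertext:
P1: E(K, 0x6) = 0xB; 0x6 ⊕ 0xB = 0xD.
P2: E(K, 0x6) = 0xB; 0xD ⊕ 0xB = 0x6.
P3: E(K, 0xD) = 0x2; 0xA ⊕ 0x2 = 0x8.
P4: E(K, 0xA) = 0xF; 0x8 ⊕ 0xF = 0x7.
Blocks that differ from the original plaintext: P2, P3.

P1 = 0xD, P2 = 0x6, P3 = 0x8, P4 = 0x7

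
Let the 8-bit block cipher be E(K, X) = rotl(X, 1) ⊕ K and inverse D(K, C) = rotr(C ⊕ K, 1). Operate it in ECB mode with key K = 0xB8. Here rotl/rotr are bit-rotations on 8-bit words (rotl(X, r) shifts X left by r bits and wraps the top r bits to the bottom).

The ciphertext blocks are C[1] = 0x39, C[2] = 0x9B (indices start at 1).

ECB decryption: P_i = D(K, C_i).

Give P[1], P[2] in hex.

P[1] = 0xC0, P[2] = 0x91

P[1]: D(K, 0x39) = 0xC0.
P[2]: D(K, 0x9B) = 0x91.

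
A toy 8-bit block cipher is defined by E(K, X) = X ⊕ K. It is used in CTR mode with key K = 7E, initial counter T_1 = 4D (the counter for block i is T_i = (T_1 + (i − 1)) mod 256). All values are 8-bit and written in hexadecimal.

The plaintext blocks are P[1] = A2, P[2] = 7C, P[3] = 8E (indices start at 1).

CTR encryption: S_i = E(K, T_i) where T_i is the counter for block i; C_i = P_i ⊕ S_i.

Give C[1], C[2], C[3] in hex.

C[1] = 91, C[2] = 4C, C[3] = BF

C[1]: T = 4D, S = E(K, T) = 33; A2 ⊕ 33 = 91.
C[2]: T = 4E, S = E(K, T) = 30; 7C ⊕ 30 = 4C.
C[3]: T = 4F, S = E(K, T) = 31; 8E ⊕ 31 = BF.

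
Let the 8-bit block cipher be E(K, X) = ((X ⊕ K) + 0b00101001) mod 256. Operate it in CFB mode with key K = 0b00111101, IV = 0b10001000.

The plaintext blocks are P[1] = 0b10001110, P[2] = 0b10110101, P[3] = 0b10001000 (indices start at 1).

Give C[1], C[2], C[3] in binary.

CFB encryption: C_i = P_i ⊕ E(K, C_{i−1}), with C_{0} = IV.
C[1]: E(K, 0b10001000) = 0b11011110; 0b10001110 ⊕ 0b11011110 = 0b01010000.
C[2]: E(K, 0b01010000) = 0b10010110; 0b10110101 ⊕ 0b10010110 = 0b00100011.
C[3]: E(K, 0b00100011) = 0b01000111; 0b10001000 ⊕ 0b01000111 = 0b11001111.

C[1] = 0b01010000, C[2] = 0b00100011, C[3] = 0b11001111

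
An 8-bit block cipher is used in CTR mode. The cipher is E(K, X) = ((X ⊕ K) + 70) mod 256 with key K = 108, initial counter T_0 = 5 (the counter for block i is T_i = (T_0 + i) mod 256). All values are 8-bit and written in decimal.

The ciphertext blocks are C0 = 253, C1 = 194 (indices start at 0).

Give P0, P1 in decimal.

P0 = 82, P1 = 114

CTR decryption: S_i = E(K, T_i) where T_i is the counter for block i; P_i = C_i ⊕ S_i.
P0: T = 5, S = E(K, T) = 175; 253 ⊕ 175 = 82.
P1: T = 6, S = E(K, T) = 176; 194 ⊕ 176 = 114.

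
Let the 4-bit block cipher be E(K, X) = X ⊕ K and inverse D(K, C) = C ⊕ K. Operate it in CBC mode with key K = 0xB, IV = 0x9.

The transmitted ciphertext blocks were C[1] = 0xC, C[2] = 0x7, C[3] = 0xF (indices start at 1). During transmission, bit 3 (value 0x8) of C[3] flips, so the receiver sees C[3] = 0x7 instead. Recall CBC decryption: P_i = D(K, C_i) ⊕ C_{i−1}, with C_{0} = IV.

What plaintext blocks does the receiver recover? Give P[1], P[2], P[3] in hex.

Only C[3] changed, to 0x7. In CBC, a change in C_i garbles P_i and flips the same bit in P_{i+1}. Decrypting the received ciphertext:
P[1]: D(K, 0xC) = 0x7; 0x7 ⊕ 0x9 = 0xE.
P[2]: D(K, 0x7) = 0xC; 0xC ⊕ 0xC = 0x0.
P[3]: D(K, 0x7) = 0xC; 0xC ⊕ 0x7 = 0xB.
Blocks that differ from the original plaintext: P[3].

P[1] = 0xE, P[2] = 0x0, P[3] = 0xB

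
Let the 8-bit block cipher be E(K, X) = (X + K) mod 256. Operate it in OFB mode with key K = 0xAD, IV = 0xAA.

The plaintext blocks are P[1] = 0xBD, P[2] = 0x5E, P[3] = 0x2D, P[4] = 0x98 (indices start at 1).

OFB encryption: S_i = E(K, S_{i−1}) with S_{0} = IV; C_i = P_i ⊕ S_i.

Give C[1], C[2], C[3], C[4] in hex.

C[1] = 0xEA, C[2] = 0x5A, C[3] = 0x9C, C[4] = 0xC6

C[1]: S = E(K, 0xAA) = 0x57; 0xBD ⊕ 0x57 = 0xEA.
C[2]: S = E(K, 0x57) = 0x04; 0x5E ⊕ 0x04 = 0x5A.
C[3]: S = E(K, 0x04) = 0xB1; 0x2D ⊕ 0xB1 = 0x9C.
C[4]: S = E(K, 0xB1) = 0x5E; 0x98 ⊕ 0x5E = 0xC6.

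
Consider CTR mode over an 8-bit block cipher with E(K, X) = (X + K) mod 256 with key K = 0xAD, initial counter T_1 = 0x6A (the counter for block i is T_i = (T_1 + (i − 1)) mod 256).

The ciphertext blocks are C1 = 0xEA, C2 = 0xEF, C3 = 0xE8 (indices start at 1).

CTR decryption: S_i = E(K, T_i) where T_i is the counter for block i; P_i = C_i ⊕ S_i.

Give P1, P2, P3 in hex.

P1 = 0xFD, P2 = 0xF7, P3 = 0xF1

P1: T = 0x6A, S = E(K, T) = 0x17; 0xEA ⊕ 0x17 = 0xFD.
P2: T = 0x6B, S = E(K, T) = 0x18; 0xEF ⊕ 0x18 = 0xF7.
P3: T = 0x6C, S = E(K, T) = 0x19; 0xE8 ⊕ 0x19 = 0xF1.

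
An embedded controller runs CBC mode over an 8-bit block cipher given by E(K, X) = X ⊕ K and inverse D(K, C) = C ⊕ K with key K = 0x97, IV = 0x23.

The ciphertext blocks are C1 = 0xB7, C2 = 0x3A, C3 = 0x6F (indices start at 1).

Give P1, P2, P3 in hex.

CBC decryption: P_i = D(K, C_i) ⊕ C_{i−1}, with C_{0} = IV.
P1: D(K, 0xB7) = 0x20; 0x20 ⊕ 0x23 = 0x03.
P2: D(K, 0x3A) = 0xAD; 0xAD ⊕ 0xB7 = 0x1A.
P3: D(K, 0x6F) = 0xF8; 0xF8 ⊕ 0x3A = 0xC2.

P1 = 0x03, P2 = 0x1A, P3 = 0xC2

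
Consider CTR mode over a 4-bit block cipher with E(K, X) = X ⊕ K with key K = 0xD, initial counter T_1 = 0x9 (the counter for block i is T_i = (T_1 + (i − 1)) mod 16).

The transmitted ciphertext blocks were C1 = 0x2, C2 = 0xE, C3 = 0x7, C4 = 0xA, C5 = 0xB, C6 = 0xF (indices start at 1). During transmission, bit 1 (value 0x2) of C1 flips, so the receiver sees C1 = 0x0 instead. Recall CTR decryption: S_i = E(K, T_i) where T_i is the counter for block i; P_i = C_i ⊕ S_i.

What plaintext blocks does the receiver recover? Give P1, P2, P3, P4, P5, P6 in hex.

P1 = 0x4, P2 = 0x9, P3 = 0x1, P4 = 0xB, P5 = 0xB, P6 = 0xC

Only C1 changed, to 0x0. In CTR, a change in C_i flips the same bit in P_i only; the keystream is unaffected. Decrypting the received ciphertext:
P1: T = 0x9, S = E(K, T) = 0x4; 0x0 ⊕ 0x4 = 0x4.
P2: T = 0xA, S = E(K, T) = 0x7; 0xE ⊕ 0x7 = 0x9.
P3: T = 0xB, S = E(K, T) = 0x6; 0x7 ⊕ 0x6 = 0x1.
P4: T = 0xC, S = E(K, T) = 0x1; 0xA ⊕ 0x1 = 0xB.
P5: T = 0xD, S = E(K, T) = 0x0; 0xB ⊕ 0x0 = 0xB.
P6: T = 0xE, S = E(K, T) = 0x3; 0xF ⊕ 0x3 = 0xC.
Blocks that differ from the original plaintext: P1.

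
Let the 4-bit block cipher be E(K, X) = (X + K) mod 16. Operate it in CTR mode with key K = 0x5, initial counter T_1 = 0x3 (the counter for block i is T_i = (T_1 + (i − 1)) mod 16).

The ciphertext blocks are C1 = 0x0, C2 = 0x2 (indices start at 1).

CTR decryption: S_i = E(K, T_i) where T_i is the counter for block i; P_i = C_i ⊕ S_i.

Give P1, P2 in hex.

P1 = 0x8, P2 = 0xB

P1: T = 0x3, S = E(K, T) = 0x8; 0x0 ⊕ 0x8 = 0x8.
P2: T = 0x4, S = E(K, T) = 0x9; 0x2 ⊕ 0x9 = 0xB.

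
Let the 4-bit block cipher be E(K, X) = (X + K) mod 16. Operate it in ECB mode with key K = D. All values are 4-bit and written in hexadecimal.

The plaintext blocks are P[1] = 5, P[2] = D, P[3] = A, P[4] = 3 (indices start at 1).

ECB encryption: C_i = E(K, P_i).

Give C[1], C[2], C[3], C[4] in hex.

C[1] = 2, C[2] = A, C[3] = 7, C[4] = 0

C[1]: E(K, 5) = 2.
C[2]: E(K, D) = A.
C[3]: E(K, A) = 7.
C[4]: E(K, 3) = 0.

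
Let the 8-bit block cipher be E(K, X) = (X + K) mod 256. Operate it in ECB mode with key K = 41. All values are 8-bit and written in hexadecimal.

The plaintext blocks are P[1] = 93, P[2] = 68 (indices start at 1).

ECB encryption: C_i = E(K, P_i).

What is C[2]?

C[2] = A9

C[2]: E(K, 68) = A9.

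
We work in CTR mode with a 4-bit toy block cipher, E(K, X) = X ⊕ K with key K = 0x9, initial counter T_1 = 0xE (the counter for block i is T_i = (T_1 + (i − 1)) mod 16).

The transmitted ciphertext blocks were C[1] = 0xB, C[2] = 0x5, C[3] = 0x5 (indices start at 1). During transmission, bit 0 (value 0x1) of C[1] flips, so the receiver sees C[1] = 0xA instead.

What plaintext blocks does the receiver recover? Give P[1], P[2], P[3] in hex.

CTR decryption: S_i = E(K, T_i) where T_i is the counter for block i; P_i = C_i ⊕ S_i.
Only C[1] changed, to 0xA. In CTR, a change in C_i flips the same bit in P_i only; the keystream is unaffected. Decrypting the received ciphertext:
P[1]: T = 0xE, S = E(K, T) = 0x7; 0xA ⊕ 0x7 = 0xD.
P[2]: T = 0xF, S = E(K, T) = 0x6; 0x5 ⊕ 0x6 = 0x3.
P[3]: T = 0x0, S = E(K, T) = 0x9; 0x5 ⊕ 0x9 = 0xC.
Blocks that differ from the original plaintext: P[1].

P[1] = 0xD, P[2] = 0x3, P[3] = 0xC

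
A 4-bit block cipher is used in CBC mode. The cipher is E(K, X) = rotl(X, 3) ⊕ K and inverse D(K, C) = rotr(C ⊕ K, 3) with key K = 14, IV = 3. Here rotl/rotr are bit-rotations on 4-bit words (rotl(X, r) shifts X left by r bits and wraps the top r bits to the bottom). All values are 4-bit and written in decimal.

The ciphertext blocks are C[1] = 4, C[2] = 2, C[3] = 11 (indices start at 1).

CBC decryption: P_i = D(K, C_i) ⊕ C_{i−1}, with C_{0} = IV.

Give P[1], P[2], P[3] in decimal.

P[1] = 6, P[2] = 13, P[3] = 8

P[1]: D(K, 4) = 5; 5 ⊕ 3 = 6.
P[2]: D(K, 2) = 9; 9 ⊕ 4 = 13.
P[3]: D(K, 11) = 10; 10 ⊕ 2 = 8.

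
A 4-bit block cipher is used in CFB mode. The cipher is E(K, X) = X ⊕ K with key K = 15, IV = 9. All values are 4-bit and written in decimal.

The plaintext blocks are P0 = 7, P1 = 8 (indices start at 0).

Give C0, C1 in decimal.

CFB encryption: C_i = P_i ⊕ E(K, C_{i−1}), with C_{−1} = IV.
C0: E(K, 9) = 6; 7 ⊕ 6 = 1.
C1: E(K, 1) = 14; 8 ⊕ 14 = 6.

C0 = 1, C1 = 6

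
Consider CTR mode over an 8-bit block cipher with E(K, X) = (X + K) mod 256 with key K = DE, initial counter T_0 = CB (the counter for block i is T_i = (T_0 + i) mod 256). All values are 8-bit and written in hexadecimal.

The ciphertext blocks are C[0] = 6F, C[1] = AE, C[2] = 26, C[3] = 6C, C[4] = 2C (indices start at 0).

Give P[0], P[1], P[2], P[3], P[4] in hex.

CTR decryption: S_i = E(K, T_i) where T_i is the counter for block i; P_i = C_i ⊕ S_i.
P[0]: T = CB, S = E(K, T) = A9; 6F ⊕ A9 = C6.
P[1]: T = CC, S = E(K, T) = AA; AE ⊕ AA = 04.
P[2]: T = CD, S = E(K, T) = AB; 26 ⊕ AB = 8D.
P[3]: T = CE, S = E(K, T) = AC; 6C ⊕ AC = C0.
P[4]: T = CF, S = E(K, T) = AD; 2C ⊕ AD = 81.

P[0] = C6, P[1] = 04, P[2] = 8D, P[3] = C0, P[4] = 81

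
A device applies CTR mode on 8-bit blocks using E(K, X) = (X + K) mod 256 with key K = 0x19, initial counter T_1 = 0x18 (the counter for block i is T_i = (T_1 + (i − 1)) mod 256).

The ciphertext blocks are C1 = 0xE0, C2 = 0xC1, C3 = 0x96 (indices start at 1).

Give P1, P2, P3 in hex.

P1 = 0xD1, P2 = 0xF3, P3 = 0xA5

CTR decryption: S_i = E(K, T_i) where T_i is the counter for block i; P_i = C_i ⊕ S_i.
P1: T = 0x18, S = E(K, T) = 0x31; 0xE0 ⊕ 0x31 = 0xD1.
P2: T = 0x19, S = E(K, T) = 0x32; 0xC1 ⊕ 0x32 = 0xF3.
P3: T = 0x1A, S = E(K, T) = 0x33; 0x96 ⊕ 0x33 = 0xA5.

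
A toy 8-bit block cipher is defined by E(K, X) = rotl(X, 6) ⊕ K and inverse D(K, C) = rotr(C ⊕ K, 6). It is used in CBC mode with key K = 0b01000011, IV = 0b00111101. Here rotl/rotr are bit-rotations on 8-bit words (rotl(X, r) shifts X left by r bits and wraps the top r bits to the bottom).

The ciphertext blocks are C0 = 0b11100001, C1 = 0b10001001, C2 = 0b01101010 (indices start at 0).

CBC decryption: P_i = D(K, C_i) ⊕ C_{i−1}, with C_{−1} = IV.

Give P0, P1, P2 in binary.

P0 = 0b10110111, P1 = 0b11001010, P2 = 0b00101101

P0: D(K, 0b11100001) = 0b10001010; 0b10001010 ⊕ 0b00111101 = 0b10110111.
P1: D(K, 0b10001001) = 0b00101011; 0b00101011 ⊕ 0b11100001 = 0b11001010.
P2: D(K, 0b01101010) = 0b10100100; 0b10100100 ⊕ 0b10001001 = 0b00101101.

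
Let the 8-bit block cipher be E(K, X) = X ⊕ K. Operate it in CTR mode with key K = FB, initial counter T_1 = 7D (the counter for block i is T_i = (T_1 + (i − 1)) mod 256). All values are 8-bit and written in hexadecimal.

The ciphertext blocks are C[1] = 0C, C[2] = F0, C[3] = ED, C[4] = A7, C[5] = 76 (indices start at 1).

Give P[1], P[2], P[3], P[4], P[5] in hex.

P[1] = 8A, P[2] = 75, P[3] = 69, P[4] = DC, P[5] = 0C

CTR decryption: S_i = E(K, T_i) where T_i is the counter for block i; P_i = C_i ⊕ S_i.
P[1]: T = 7D, S = E(K, T) = 86; 0C ⊕ 86 = 8A.
P[2]: T = 7E, S = E(K, T) = 85; F0 ⊕ 85 = 75.
P[3]: T = 7F, S = E(K, T) = 84; ED ⊕ 84 = 69.
P[4]: T = 80, S = E(K, T) = 7B; A7 ⊕ 7B = DC.
P[5]: T = 81, S = E(K, T) = 7A; 76 ⊕ 7A = 0C.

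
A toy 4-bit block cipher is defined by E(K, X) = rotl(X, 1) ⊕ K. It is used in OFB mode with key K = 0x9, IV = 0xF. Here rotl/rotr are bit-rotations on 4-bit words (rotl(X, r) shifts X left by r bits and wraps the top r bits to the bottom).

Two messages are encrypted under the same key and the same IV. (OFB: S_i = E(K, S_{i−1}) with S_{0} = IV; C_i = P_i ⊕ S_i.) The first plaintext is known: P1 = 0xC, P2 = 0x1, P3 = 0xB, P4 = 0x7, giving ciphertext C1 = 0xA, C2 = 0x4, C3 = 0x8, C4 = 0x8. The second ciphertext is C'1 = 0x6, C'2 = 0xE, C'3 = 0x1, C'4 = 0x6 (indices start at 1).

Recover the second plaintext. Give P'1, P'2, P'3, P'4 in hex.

P'1 = 0x0, P'2 = 0xB, P'3 = 0x2, P'4 = 0x9

In OFB with a reused IV, both messages share the same keystream S_i, so C_i ⊕ C'_i = P_i ⊕ P'_i and thus P'_i = P_i ⊕ C_i ⊕ C'_i.
P'1: 0xC ⊕ 0xA ⊕ 0x6 = 0x0.
P'2: 0x1 ⊕ 0x4 ⊕ 0xE = 0xB.
P'3: 0xB ⊕ 0x8 ⊕ 0x1 = 0x2.
P'4: 0x7 ⊕ 0x8 ⊕ 0x6 = 0x9.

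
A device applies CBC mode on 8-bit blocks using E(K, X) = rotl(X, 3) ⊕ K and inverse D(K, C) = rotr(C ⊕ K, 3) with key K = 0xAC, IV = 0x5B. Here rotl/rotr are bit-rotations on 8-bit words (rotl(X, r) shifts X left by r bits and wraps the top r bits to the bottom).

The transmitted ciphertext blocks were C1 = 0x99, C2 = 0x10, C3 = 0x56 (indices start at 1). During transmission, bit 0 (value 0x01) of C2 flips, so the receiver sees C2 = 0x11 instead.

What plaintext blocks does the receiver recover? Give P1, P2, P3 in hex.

P1 = 0xFD, P2 = 0x2E, P3 = 0x4E

CBC decryption: P_i = D(K, C_i) ⊕ C_{i−1}, with C_{0} = IV.
Only C2 changed, to 0x11. In CBC, a change in C_i garbles P_i and flips the same bit in P_{i+1}. Decrypting the received ciphertext:
P1: D(K, 0x99) = 0xA6; 0xA6 ⊕ 0x5B = 0xFD.
P2: D(K, 0x11) = 0xB7; 0xB7 ⊕ 0x99 = 0x2E.
P3: D(K, 0x56) = 0x5F; 0x5F ⊕ 0x11 = 0x4E.
Blocks that differ from the original plaintext: P2, P3.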